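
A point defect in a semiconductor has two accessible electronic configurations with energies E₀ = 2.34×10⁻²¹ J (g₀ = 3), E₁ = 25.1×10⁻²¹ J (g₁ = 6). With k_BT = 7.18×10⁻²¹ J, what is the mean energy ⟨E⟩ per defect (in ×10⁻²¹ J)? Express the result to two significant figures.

Eᵢ/kT = 0.3259, 3.496.
Z = Σ gᵢe^(−Eᵢ/kT) = 3·e^(−0.3259) + 6·e^(−3.496) = 2.166 + 0.1819 = 2.348.
⟨E⟩ = Σ Eᵢ gᵢe^(−Eᵢ/kT) / Z = (2.34·2.166 + 25.1·0.1819) / 2.348 = 4.1 ×10⁻²¹ J.

4.1 ×10⁻²¹ J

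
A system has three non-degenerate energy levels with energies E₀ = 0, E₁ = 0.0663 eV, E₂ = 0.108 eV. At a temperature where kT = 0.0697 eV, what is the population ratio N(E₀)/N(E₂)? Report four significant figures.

4.709

n₀/n₂ = exp[−(E₀−E₂)/kT] = exp(−(-0.108 eV)/(0.0697 eV)) = exp(1.54950) = 4.709.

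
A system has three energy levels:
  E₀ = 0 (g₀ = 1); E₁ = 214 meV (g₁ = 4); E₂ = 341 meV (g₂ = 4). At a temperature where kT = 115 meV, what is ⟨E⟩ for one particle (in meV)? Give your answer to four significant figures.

Eᵢ/kT = 0, 1.86087, 2.96522.
Z = Σ gᵢe^(−Eᵢ/kT) = 1·e^(−0) + 4·e^(−1.86087) + 4·e^(−2.96522) = 1.00000 + 0.622149 + 0.206197 = 1.82835.
⟨E⟩ = Σ Eᵢ gᵢe^(−Eᵢ/kT) / Z = (0·1.00000 + 214·0.622149 + 341·0.206197) / 1.82835 = 111.3 meV.

111.3 meV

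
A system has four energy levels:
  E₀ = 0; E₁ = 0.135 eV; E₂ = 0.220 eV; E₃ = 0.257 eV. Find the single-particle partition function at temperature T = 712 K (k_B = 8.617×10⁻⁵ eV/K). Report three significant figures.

Z = 1.15

k_BT = 8.617×10⁻⁵ × 712 K = 0.061353 eV.
Eᵢ/kT = 0, 2.2004, 3.5858, 4.1889.
Z = Σ e^(−Eᵢ/kT) = e^(−0) + e^(−2.2004) + e^(−3.5858) + e^(−4.1889) = 1.0000 + 0.11076 + 0.027714 + 0.015163 = 1.1536.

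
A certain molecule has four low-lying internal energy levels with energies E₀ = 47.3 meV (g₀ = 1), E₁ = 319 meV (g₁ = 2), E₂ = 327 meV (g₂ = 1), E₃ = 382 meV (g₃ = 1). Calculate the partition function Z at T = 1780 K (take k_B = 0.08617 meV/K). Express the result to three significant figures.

k_BT = 0.08617 × 1780 K = 153.38 meV.
Eᵢ/kT = 0.30838, 2.0798, 2.1320, 2.4905.
Z = Σ gᵢe^(−Eᵢ/kT) = 1·e^(−0.30838) + 2·e^(−2.0798) + 1·e^(−2.1320) + 1·e^(−2.4905) = 0.73464 + 0.24991 + 0.11860 + 0.082869 = 1.1860.

Z = 1.19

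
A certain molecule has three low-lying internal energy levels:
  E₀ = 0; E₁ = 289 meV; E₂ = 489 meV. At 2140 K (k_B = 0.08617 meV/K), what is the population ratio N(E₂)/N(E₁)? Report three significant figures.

0.338

k_BT = 0.08617 × 2140 K = 184.40 meV.
n₂/n₁ = exp[−(E₂−E₁)/kT] = exp(−(200 meV)/(184.40 meV)) = exp(-1.0846) = 0.338.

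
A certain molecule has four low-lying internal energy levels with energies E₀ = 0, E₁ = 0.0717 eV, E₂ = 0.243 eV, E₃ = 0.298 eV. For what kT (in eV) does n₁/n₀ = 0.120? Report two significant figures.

0.034 eV

n₁/n₀ = exp[−(E₁−E₀)/kT] = 0.120.
⇒ (E₁−E₀)/kT = ln(1/0.120) = ln(8.333) = 2.120.
kT = 0.0717 eV / 2.120 = 0.034 eV.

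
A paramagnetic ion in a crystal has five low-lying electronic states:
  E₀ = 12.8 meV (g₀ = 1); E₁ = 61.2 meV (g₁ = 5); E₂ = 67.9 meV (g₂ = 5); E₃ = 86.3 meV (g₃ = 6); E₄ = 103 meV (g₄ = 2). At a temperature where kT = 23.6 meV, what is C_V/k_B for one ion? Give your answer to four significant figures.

Eᵢ/kT = 0.542373, 2.59322, 2.87712, 3.65678, 4.36441.
Z = Σ gᵢe^(−Eᵢ/kT) = 1·e^(−0.542373) + 5·e^(−2.59322) + 5·e^(−2.87712) + 6·e^(−3.65678) + 2·e^(−4.36441) = 0.581367 + 0.373894 + 0.281483 + 0.154893 + 0.0254443 = 1.41708.
⟨E⟩ = 46.1686 meV, ⟨E²⟩ = 2975.79 meV².
C_V/k_B = (⟨E²⟩ − ⟨E⟩²)/(kT)² = (2975.79 − 2131.54)/556.960 = 1.516.

1.516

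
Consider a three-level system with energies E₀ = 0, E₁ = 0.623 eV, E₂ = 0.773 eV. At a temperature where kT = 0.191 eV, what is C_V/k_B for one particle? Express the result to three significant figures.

Eᵢ/kT = 0, 3.2618, 4.0471.
Z = Σ e^(−Eᵢ/kT) = e^(−0) + e^(−3.2618) + e^(−4.0471) = 1.0000 + 0.038319 + 0.017473 = 1.0558.
⟨E⟩ = 0.035404 eV, ⟨E²⟩ = 0.023976 eV².
C_V/k_B = (⟨E²⟩ − ⟨E⟩²)/(kT)² = (0.023976 − 0.0012534)/0.036481 = 0.623.

0.623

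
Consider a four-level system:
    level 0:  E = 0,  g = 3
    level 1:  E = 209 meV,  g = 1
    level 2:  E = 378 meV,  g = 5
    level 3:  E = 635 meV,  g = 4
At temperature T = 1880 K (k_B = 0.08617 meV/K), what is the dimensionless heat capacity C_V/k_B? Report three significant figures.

0.905

k_BT = 0.08617 × 1880 K = 162.00 meV.
Eᵢ/kT = 0, 1.2901, 2.3333, 3.9198.
Z = Σ gᵢe^(−Eᵢ/kT) = 3·e^(−0) + 1·e^(−1.2901) + 5·e^(−2.3333) + 4·e^(−3.9198) = 3.0000 + 0.27524 + 0.48488 + 0.079380 = 3.8395.
⟨E⟩ = 75.847 meV, ⟨E²⟩ = 29512 meV².
C_V/k_B = (⟨E²⟩ − ⟨E⟩²)/(kT)² = (29512 − 5752.8)/26244 = 0.905.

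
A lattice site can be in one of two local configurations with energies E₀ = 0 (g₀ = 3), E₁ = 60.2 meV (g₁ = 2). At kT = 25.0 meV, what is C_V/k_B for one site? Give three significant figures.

Eᵢ/kT = 0, 2.4080.
Z = Σ gᵢe^(−Eᵢ/kT) = 3·e^(−0) + 2·e^(−2.4080) = 3.0000 + 0.17999 = 3.1800.
⟨E⟩ = 3.4074 meV, ⟨E²⟩ = 205.12 meV².
C_V/k_B = (⟨E²⟩ − ⟨E⟩²)/(kT)² = (205.12 − 11.610)/625.00 = 0.310.

0.310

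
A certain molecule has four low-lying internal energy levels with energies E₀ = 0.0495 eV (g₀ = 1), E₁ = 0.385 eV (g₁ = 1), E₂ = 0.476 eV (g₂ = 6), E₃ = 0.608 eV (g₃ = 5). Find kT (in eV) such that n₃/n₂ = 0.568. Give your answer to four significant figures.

n₃/n₂ = (g₃/g₂) exp[−(E₃−E₂)/kT] = 0.568.
⇒ (E₃−E₂)/kT = ln((5/6)/0.568) = ln(1.46714) = 0.383315.
kT = 0.132 eV / 0.383315 = 0.3444 eV.

0.3444 eV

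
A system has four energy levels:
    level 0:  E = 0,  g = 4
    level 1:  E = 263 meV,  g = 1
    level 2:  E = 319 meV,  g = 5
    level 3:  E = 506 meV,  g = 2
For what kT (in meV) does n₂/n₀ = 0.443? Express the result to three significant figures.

308 meV

n₂/n₀ = (g₂/g₀) exp[−(E₂−E₀)/kT] = 0.443.
⇒ (E₂−E₀)/kT = ln((5/4)/0.443) = ln(2.8217) = 1.0373.
kT = 319 meV / 1.0373 = 308 meV.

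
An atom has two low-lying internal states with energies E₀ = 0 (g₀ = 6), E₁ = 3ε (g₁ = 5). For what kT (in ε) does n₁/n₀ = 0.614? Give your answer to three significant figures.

n₁/n₀ = (g₁/g₀) exp[−(E₁−E₀)/kT] = 0.614.
⇒ (E₁−E₀)/kT = ln((5/6)/0.614) = ln(1.3572) = 0.30542.
kT = 3ε / 0.30542 = 9.82 ε.

9.82 ε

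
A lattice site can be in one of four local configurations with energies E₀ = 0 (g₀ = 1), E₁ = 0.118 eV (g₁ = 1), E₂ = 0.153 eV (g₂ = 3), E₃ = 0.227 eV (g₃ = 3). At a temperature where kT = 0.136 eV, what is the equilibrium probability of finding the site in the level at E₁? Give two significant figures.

Eᵢ/kT = 0, 0.8676, 1.125, 1.669.
Z = Σ gᵢe^(−Eᵢ/kT) = 1·e^(−0) + 1·e^(−0.8676) + 3·e^(−1.125) + 3·e^(−1.669) = 1.000 + 0.4200 + 0.9740 + 0.5653 = 2.959.
P₁ = g₁ e^(−E₁/kT) / Z = 0.4200/2.959 = 0.14.

0.14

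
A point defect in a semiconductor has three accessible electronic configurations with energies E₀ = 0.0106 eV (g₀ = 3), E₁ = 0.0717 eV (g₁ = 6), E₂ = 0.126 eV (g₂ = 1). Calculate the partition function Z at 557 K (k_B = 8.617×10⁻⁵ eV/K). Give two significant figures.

k_BT = 8.617×10⁻⁵ × 557 K = 0.04800 eV.
Eᵢ/kT = 0.2208, 1.494, 2.625.
Z = Σ gᵢe^(−Eᵢ/kT) = 3·e^(−0.2208) + 6·e^(−1.494) + 1·e^(−2.625) = 2.406 + 1.347 + 0.07244 = 3.825.

Z = 3.8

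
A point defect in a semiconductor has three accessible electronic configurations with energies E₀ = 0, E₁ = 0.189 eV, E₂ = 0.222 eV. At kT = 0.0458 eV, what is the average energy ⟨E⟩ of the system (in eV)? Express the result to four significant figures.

Eᵢ/kT = 0, 4.12664, 4.84716.
Z = Σ e^(−Eᵢ/kT) = e^(−0) + e^(−4.12664) + e^(−4.84716) = 1.00000 + 0.0161370 + 0.00785064 = 1.02399.
⟨E⟩ = Σ Eᵢ e^(−Eᵢ/kT) / Z = (0·1.00000 + 0.189·0.0161370 + 0.222·0.00785064) / 1.02399 = 0.004680 eV.

0.004680 eV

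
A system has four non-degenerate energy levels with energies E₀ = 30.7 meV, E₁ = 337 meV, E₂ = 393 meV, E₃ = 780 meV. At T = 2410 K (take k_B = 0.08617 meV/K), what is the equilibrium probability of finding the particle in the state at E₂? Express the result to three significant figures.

k_BT = 0.08617 × 2410 K = 207.67 meV.
Eᵢ/kT = 0.14783, 1.6228, 1.8924, 3.7560.
Z = Σ e^(−Eᵢ/kT) = e^(−0.14783) + e^(−1.6228) + e^(−1.8924) + e^(−3.7560) = 0.86258 + 0.19735 + 0.15071 + 0.023377 = 1.2340.
P₂ = e^(−E₂/kT) / Z = 0.15071/1.2340 = 0.122.

0.122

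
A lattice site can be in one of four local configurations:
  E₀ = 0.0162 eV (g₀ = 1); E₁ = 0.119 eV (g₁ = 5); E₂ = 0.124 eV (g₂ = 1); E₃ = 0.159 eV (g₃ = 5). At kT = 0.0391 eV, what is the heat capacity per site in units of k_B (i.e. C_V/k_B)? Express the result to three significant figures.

Eᵢ/kT = 0.41432, 3.0435, 3.1714, 4.0665.
Z = Σ gᵢe^(−Eᵢ/kT) = 1·e^(−0.41432) + 5·e^(−3.0435) + 1·e^(−3.1714) + 5·e^(−4.0665) = 0.66079 + 0.23834 + 0.041945 + 0.085686 = 1.0268.
⟨E⟩ = 0.056381 eV, ⟨E²⟩ = 0.0061937 eV².
C_V/k_B = (⟨E²⟩ − ⟨E⟩²)/(kT)² = (0.0061937 − 0.0031788)/0.0015288 = 1.97.

1.97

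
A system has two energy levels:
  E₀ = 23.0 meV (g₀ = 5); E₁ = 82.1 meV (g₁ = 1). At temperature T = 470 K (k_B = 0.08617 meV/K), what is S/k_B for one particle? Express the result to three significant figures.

k_BT = 0.08617 × 470 K = 40.500 meV.
Eᵢ/kT = 0.56790, 2.0272.
Z = Σ gᵢe^(−Eᵢ/kT) = 5·e^(−0.56790) + 1·e^(−2.0272) = 2.8336 + 0.13170 = 2.9653.
⟨E⟩ = Σ EᵢPᵢ = 25.625 meV.
S/k_B = ln Z + ⟨E⟩/kT = ln(2.9653) + 25.625/40.500 = 1.0870 + 0.63272 = 1.72.

1.72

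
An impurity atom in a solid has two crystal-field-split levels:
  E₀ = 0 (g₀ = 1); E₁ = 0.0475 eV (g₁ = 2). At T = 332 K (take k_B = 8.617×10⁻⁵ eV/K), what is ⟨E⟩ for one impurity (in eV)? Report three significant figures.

k_BT = 8.617×10⁻⁵ × 332 K = 0.028608 eV.
Eᵢ/kT = 0, 1.6604.
Z = Σ gᵢe^(−Eᵢ/kT) = 1·e^(−0) + 2·e^(−1.6604) = 1.0000 + 0.38013 = 1.3801.
⟨E⟩ = Σ Eᵢ gᵢe^(−Eᵢ/kT) / Z = (0·1.0000 + 0.0475·0.38013) / 1.3801 = 0.0131 eV.

0.0131 eV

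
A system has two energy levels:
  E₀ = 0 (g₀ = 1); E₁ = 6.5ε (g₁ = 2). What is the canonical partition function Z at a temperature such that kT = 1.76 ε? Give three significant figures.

Z = 1.05

Eᵢ/kT = 0, 3.6932.
Z = Σ gᵢe^(−Eᵢ/kT) = 1·e^(−0) + 2·e^(−3.6932) = 1.0000 + 0.049784 = 1.0498.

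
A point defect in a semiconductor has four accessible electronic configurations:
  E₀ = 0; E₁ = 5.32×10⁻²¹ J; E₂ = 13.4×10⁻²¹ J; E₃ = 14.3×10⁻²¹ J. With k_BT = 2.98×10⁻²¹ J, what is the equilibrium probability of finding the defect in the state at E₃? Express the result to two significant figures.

0.0069

Eᵢ/kT = 0, 1.785, 4.497, 4.799.
Z = Σ e^(−Eᵢ/kT) = e^(−0) + e^(−1.785) + e^(−4.497) + e^(−4.799) = 1.000 + 0.1678 + 0.01114 + 0.008238 = 1.187.
P₃ = e^(−E₃/kT) / Z = 0.008238/1.187 = 0.0069.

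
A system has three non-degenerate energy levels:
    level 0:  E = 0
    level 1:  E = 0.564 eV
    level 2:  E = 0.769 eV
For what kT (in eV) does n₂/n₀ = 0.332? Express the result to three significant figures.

0.697 eV

n₂/n₀ = exp[−(E₂−E₀)/kT] = 0.332.
⇒ (E₂−E₀)/kT = ln(1/0.332) = ln(3.0120) = 1.1026.
kT = 0.769 eV / 1.1026 = 0.697 eV.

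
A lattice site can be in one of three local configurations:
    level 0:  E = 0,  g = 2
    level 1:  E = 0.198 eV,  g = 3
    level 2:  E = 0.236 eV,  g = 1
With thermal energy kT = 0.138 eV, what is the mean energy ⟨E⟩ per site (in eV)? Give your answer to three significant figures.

Eᵢ/kT = 0, 1.4348, 1.7101.
Z = Σ gᵢe^(−Eᵢ/kT) = 2·e^(−0) + 3·e^(−1.4348) + 1·e^(−1.7101) = 2.0000 + 0.71449 + 0.18085 = 2.8953.
⟨E⟩ = Σ Eᵢ gᵢe^(−Eᵢ/kT) / Z = (0·2.0000 + 0.198·0.71449 + 0.236·0.18085) / 2.8953 = 0.0636 eV.

0.0636 eV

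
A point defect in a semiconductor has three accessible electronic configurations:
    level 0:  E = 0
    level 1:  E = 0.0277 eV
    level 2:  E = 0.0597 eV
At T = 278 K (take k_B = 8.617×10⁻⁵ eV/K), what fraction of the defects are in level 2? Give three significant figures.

0.0592

k_BT = 8.617×10⁻⁵ × 278 K = 0.023955 eV.
Eᵢ/kT = 0, 1.1563, 2.4922.
Z = Σ e^(−Eᵢ/kT) = e^(−0) + e^(−1.1563) + e^(−2.4922) = 1.0000 + 0.31465 + 0.082728 = 1.3974.
P₂ = e^(−E₂/kT) / Z = 0.082728/1.3974 = 0.0592.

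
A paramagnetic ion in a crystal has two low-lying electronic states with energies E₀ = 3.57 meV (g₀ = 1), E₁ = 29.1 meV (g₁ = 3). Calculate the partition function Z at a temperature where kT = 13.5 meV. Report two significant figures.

Z = 1.1

Eᵢ/kT = 0.2644, 2.156.
Z = Σ gᵢe^(−Eᵢ/kT) = 1·e^(−0.2644) + 3·e^(−2.156) = 0.7677 + 0.3474 = 1.115.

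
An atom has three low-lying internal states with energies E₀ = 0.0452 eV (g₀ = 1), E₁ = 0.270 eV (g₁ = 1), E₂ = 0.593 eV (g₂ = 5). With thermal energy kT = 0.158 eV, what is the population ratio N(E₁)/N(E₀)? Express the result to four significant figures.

0.2410

n₁/n₀ = (g₁/g₀) exp[−(E₁−E₀)/kT] = (1/1) × exp(−(0.2248 eV)/(0.158 eV)) = (1/1) × exp(-1.42278) = 0.2410.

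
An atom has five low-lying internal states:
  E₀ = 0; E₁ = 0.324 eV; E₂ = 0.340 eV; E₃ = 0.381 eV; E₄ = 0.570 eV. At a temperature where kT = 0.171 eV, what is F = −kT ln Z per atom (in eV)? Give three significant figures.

-0.0612 eV

Eᵢ/kT = 0, 1.8947, 1.9883, 2.2281, 3.3333.
Z = Σ e^(−Eᵢ/kT) = e^(−0) + e^(−1.8947) + e^(−1.9883) + e^(−2.2281) + e^(−3.3333) = 1.0000 + 0.15036 + 0.13693 + 0.10773 + 0.035675 = 1.4307.
F = −kT ln Z = −0.171 × ln(1.4307) = −0.171 × 0.35816 = -0.0612 eV.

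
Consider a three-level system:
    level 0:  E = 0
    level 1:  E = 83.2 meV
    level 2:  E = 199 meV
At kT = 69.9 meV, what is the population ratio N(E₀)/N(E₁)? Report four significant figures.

3.288

n₀/n₁ = exp[−(E₀−E₁)/kT] = exp(−(-83.2 meV)/(69.9 meV)) = exp(1.19027) = 3.288.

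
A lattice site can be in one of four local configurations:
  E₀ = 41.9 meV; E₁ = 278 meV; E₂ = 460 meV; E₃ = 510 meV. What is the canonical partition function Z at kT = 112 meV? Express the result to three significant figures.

Eᵢ/kT = 0.37411, 2.4821, 4.1071, 4.5536.
Z = Σ e^(−Eᵢ/kT) = e^(−0.37411) + e^(−2.4821) + e^(−4.1071) + e^(−4.5536) = 0.68790 + 0.083568 + 0.016455 + 0.010529 = 0.79845.

Z = 0.798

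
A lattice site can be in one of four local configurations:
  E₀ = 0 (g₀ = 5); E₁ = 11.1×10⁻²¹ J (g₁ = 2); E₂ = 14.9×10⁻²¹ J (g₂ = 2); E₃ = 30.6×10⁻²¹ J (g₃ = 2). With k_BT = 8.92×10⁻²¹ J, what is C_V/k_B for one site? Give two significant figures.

0.38

Eᵢ/kT = 0, 1.244, 1.670, 3.430.
Z = Σ gᵢe^(−Eᵢ/kT) = 5·e^(−0) + 2·e^(−1.244) + 2·e^(−1.670) + 2·e^(−3.430) = 5.000 + 0.5765 + 0.3765 + 0.06477 = 6.018.
⟨E⟩ = 2.325, ⟨E²⟩ = 35.77.
C_V/k_B = (⟨E²⟩ − ⟨E⟩²)/(kT)² = (35.77 − 5.406)/79.57 = 0.38.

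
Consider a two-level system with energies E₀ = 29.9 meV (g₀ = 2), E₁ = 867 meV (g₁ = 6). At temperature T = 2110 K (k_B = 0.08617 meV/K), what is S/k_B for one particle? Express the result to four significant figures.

k_BT = 0.08617 × 2110 K = 181.819 meV.
Eᵢ/kT = 0.164449, 4.76848.
Z = Σ gᵢe^(−Eᵢ/kT) = 2·e^(−0.164449) + 6·e^(−4.76848) = 1.69672 + 0.0509597 = 1.74768.
⟨E⟩ = Σ EᵢPᵢ = 54.3086 meV.
S/k_B = ln Z + ⟨E⟩/kT = ln(1.74768) + 54.3086/181.819 = 0.558289 + 0.298696 = 0.8570.

0.8570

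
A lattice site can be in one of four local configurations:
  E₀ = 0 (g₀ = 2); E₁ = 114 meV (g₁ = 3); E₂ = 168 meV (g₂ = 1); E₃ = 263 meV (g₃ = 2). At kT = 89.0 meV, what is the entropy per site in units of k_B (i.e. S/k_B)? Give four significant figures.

Eᵢ/kT = 0, 1.28090, 1.88764, 2.95506.
Z = Σ gᵢe^(−Eᵢ/kT) = 2·e^(−0) + 3·e^(−1.28090) + 1·e^(−1.88764) + 2·e^(−2.95506) = 2.00000 + 0.833362 + 0.151429 + 0.104151 = 3.08894.
⟨E⟩ = Σ EᵢPᵢ = 47.8595 meV.
S/k_B = ln Z + ⟨E⟩/kT = ln(3.08894) + 47.8595/89.0 = 1.12783 + 0.537747 = 1.666.

1.666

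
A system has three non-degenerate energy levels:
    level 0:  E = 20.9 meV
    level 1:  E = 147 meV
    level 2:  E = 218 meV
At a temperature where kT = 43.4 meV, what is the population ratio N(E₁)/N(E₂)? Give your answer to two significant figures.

n₁/n₂ = exp[−(E₁−E₂)/kT] = exp(−(-71 meV)/(43.4 meV)) = exp(1.636) = 5.1.

5.1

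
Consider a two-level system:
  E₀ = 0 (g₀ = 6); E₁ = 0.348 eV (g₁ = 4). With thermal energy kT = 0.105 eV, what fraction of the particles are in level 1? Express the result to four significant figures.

Eᵢ/kT = 0, 3.31429.
Z = Σ gᵢe^(−Eᵢ/kT) = 6·e^(−0) + 4·e^(−3.31429) = 6.00000 + 0.145439 = 6.14544.
P₁ = g₁ e^(−E₁/kT) / Z = 0.145439/6.14544 = 0.02367.

0.02367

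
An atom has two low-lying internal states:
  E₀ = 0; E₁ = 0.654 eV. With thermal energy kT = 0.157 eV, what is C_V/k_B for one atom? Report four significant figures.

0.2611

Eᵢ/kT = 0, 4.16561.
Z = Σ e^(−Eᵢ/kT) = e^(−0) + e^(−4.16561) = 1.00000 + 0.0155202 = 1.01552.
⟨E⟩ = 0.00999509 eV, ⟨E²⟩ = 0.00653679 eV².
C_V/k_B = (⟨E²⟩ − ⟨E⟩²)/(kT)² = (0.00653679 − 0.0000999018)/0.0246490 = 0.2611.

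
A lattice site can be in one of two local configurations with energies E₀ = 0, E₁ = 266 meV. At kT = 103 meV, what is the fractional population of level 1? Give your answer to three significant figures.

Eᵢ/kT = 0, 2.5825.
Z = Σ e^(−Eᵢ/kT) = e^(−0) + e^(−2.5825) = 1.0000 + 0.075585 = 1.0756.
P₁ = e^(−E₁/kT) / Z = 0.075585/1.0756 = 0.0703.

0.0703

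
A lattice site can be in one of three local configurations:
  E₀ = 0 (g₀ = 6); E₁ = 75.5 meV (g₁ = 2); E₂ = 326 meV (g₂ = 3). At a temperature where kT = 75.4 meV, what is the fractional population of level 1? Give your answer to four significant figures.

Eᵢ/kT = 0, 1.00133, 4.32361.
Z = Σ gᵢe^(−Eᵢ/kT) = 6·e^(−0) + 2·e^(−1.00133) + 3·e^(−4.32361) = 6.00000 + 0.734781 + 0.0397559 = 6.77454.
P₁ = g₁ e^(−E₁/kT) / Z = 0.734781/6.77454 = 0.1085.

0.1085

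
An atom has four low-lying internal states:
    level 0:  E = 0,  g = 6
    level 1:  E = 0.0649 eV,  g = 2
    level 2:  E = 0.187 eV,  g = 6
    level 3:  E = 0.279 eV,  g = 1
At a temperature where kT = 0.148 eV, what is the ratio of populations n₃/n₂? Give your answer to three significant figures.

0.0895

n₃/n₂ = (g₃/g₂) exp[−(E₃−E₂)/kT] = (1/6) × exp(−(0.092 eV)/(0.148 eV)) = (1/6) × exp(-0.62162) = 0.0895.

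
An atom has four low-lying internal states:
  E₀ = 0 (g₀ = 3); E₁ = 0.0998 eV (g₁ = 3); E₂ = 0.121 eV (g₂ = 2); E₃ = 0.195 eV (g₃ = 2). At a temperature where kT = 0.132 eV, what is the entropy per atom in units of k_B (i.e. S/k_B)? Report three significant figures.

2.17

Eᵢ/kT = 0, 0.75606, 0.91667, 1.4773.
Z = Σ gᵢe^(−Eᵢ/kT) = 3·e^(−0) + 3·e^(−0.75606) + 2·e^(−0.91667) + 2·e^(−1.4773) = 3.0000 + 1.4085 + 0.79970 + 0.45651 = 5.6647.
⟨E⟩ = Σ EᵢPᵢ = 0.057611 eV.
S/k_B = ln Z + ⟨E⟩/kT = ln(5.6647) + 0.057611/0.132 = 1.7343 + 0.43645 = 2.17.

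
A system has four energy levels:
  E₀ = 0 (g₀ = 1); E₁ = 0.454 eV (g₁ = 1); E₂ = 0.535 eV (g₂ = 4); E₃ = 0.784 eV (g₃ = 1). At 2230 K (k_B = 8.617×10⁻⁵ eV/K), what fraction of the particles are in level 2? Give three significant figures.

k_BT = 8.617×10⁻⁵ × 2230 K = 0.19216 eV.
Eᵢ/kT = 0, 2.3626, 2.7841, 4.0799.
Z = Σ gᵢe^(−Eᵢ/kT) = 1·e^(−0) + 1·e^(−2.3626) + 4·e^(−2.7841) + 1·e^(−4.0799) = 1.0000 + 0.094175 + 0.24714 + 0.016909 = 1.3582.
P₂ = g₂ e^(−E₂/kT) / Z = 0.24714/1.3582 = 0.182.

0.182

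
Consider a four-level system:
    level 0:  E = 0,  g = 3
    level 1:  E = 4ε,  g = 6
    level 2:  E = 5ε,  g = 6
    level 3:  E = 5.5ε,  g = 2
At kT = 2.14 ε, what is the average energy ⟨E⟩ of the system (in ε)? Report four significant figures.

Eᵢ/kT = 0, 1.86916, 2.33645, 2.57009.
Z = Σ gᵢe^(−Eᵢ/kT) = 3·e^(−0) + 6·e^(−1.86916) + 6·e^(−2.33645) + 2·e^(−2.57009) = 3.00000 + 0.925519 + 0.580021 + 0.153057 = 4.65860.
⟨E⟩ = Σ Eᵢ gᵢe^(−Eᵢ/kT) / Z = (0·3.00000 + 4·0.925519 + 5·0.580021 + 5.5·0.153057) / 4.65860 = 1.598 ε.

1.598 ε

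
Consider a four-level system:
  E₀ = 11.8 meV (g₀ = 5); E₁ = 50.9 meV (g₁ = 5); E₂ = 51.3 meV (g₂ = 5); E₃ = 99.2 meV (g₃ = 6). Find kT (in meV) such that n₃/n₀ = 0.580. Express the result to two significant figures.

120 meV

n₃/n₀ = (g₃/g₀) exp[−(E₃−E₀)/kT] = 0.580.
⇒ (E₃−E₀)/kT = ln((6/5)/0.580) = ln(2.069) = 0.7271.
kT = 87.4 meV / 0.7271 = 120 meV.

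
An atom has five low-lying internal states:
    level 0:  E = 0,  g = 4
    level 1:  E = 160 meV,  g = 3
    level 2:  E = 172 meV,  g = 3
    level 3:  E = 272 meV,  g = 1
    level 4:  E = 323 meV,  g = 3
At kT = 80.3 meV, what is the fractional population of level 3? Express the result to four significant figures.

0.006971

Eᵢ/kT = 0, 1.99253, 2.14197, 3.38730, 4.02242.
Z = Σ gᵢe^(−Eᵢ/kT) = 4·e^(−0) + 3·e^(−1.99253) + 3·e^(−2.14197) + 1·e^(−3.38730) + 3·e^(−4.02242) = 4.00000 + 0.409050 + 0.352270 + 0.0337998 + 0.0537287 = 4.84885.
P₃ = g₃ e^(−E₃/kT) / Z = 0.0337998/4.84885 = 0.006971.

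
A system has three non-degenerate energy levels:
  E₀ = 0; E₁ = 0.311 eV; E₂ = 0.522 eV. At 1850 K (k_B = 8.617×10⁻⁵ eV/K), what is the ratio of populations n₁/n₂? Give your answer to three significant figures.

k_BT = 8.617×10⁻⁵ × 1850 K = 0.15941 eV.
n₁/n₂ = exp[−(E₁−E₂)/kT] = exp(−(-0.211 eV)/(0.15941 eV)) = exp(1.3236) = 3.76.

3.76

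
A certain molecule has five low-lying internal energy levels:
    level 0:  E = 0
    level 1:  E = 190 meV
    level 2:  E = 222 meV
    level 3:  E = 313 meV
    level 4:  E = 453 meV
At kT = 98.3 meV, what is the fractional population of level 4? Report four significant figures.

0.007664

Eᵢ/kT = 0, 1.93286, 2.25839, 3.18413, 4.60834.
Z = Σ e^(−Eᵢ/kT) = e^(−0) + e^(−1.93286) + e^(−2.25839) + e^(−3.18413) + e^(−4.60834) = 1.00000 + 0.144734 + 0.104519 + 0.0414143 + 0.00996835 = 1.30064.
P₄ = e^(−E₄/kT) / Z = 0.00996835/1.30064 = 0.007664.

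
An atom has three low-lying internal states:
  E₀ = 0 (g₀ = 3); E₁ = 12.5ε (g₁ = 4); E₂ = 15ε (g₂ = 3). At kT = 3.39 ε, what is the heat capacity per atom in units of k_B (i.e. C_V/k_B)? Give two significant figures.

Eᵢ/kT = 0, 3.687, 4.425.
Z = Σ gᵢe^(−Eᵢ/kT) = 3·e^(−0) + 4·e^(−3.687) + 3·e^(−4.425) = 3.000 + 0.1002 + 0.03592 = 3.136.
⟨E⟩ = 0.5712 ε, ⟨E²⟩ = 7.570 ε².
C_V/k_B = (⟨E²⟩ − ⟨E⟩²)/(kT)² = (7.570 − 0.3263)/11.49 = 0.63.

0.63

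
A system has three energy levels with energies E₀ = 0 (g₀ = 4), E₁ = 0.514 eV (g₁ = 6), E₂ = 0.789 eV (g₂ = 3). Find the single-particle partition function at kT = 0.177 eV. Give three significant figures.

Eᵢ/kT = 0, 2.9040, 4.4576.
Z = Σ gᵢe^(−Eᵢ/kT) = 4·e^(−0) + 6·e^(−2.9040) + 3·e^(−4.4576) = 4.0000 + 0.32882 + 0.034770 = 4.3636.

Z = 4.36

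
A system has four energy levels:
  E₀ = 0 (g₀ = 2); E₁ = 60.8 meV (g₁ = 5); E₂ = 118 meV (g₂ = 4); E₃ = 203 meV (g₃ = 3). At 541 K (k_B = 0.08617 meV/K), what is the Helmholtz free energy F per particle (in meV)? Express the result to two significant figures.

-61 meV

k_BT = 0.08617 × 541 K = 46.62 meV.
Eᵢ/kT = 0, 1.304, 2.531, 4.354.
Z = Σ gᵢe^(−Eᵢ/kT) = 2·e^(−0) + 5·e^(−1.304) + 4·e^(−2.531) + 3·e^(−4.354) = 2.000 + 1.357 + 0.3183 + 0.03857 = 3.714.
F = −kT ln Z = −46.62 × ln(3.714) = −46.62 × 1.312 = -61 meV.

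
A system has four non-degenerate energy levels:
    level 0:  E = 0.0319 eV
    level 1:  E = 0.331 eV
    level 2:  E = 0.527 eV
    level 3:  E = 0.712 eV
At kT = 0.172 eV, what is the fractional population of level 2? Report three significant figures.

Eᵢ/kT = 0.18547, 1.9244, 3.0640, 4.1395.
Z = Σ e^(−Eᵢ/kT) = e^(−0.18547) + e^(−1.9244) + e^(−3.0640) + e^(−4.1395) = 0.83071 + 0.14596 + 0.046701 + 0.015931 = 1.0393.
P₂ = e^(−E₂/kT) / Z = 0.046701/1.0393 = 0.0449.

0.0449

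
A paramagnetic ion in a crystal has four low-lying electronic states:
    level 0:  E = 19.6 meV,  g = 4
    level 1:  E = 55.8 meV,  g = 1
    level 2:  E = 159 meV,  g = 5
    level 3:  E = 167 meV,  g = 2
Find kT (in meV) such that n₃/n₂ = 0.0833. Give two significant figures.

5.1 meV

n₃/n₂ = (g₃/g₂) exp[−(E₃−E₂)/kT] = 0.0833.
⇒ (E₃−E₂)/kT = ln((2/5)/0.0833) = ln(4.802) = 1.569.
kT = 8 meV / 1.569 = 5.1 meV.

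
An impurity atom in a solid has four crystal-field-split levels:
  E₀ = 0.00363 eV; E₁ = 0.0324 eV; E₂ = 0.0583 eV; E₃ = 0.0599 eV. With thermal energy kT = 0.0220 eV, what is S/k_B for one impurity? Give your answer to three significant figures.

0.889

Eᵢ/kT = 0.16500, 1.4727, 2.6500, 2.7227.
Z = Σ e^(−Eᵢ/kT) = e^(−0.16500) + e^(−1.4727) + e^(−2.6500) + e^(−2.7227) = 0.84789 + 0.22931 + 0.070651 + 0.065697 = 1.2135.
⟨E⟩ = Σ EᵢPᵢ = 0.015296 eV.
S/k_B = ln Z + ⟨E⟩/kT = ln(1.2135) + 0.015296/0.0220 = 0.19351 + 0.69527 = 0.889.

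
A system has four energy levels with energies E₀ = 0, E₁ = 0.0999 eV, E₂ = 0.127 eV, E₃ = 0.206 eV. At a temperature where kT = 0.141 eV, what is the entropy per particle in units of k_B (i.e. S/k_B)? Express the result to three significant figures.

1.25

Eᵢ/kT = 0, 0.70851, 0.90071, 1.4610.
Z = Σ e^(−Eᵢ/kT) = e^(−0) + e^(−0.70851) + e^(−0.90071) + e^(−1.4610) = 1.0000 + 0.49238 + 0.40628 + 0.23200 = 2.1307.
⟨E⟩ = Σ EᵢPᵢ = 0.069732 eV.
S/k_B = ln Z + ⟨E⟩/kT = ln(2.1307) + 0.069732/0.141 = 0.75645 + 0.49455 = 1.25.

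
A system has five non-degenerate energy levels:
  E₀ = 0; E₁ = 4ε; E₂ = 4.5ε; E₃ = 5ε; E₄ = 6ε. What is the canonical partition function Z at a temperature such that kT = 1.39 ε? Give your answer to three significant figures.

Eᵢ/kT = 0, 2.8777, 3.2374, 3.5971, 4.3165.
Z = Σ e^(−Eᵢ/kT) = e^(−0) + e^(−2.8777) + e^(−3.2374) + e^(−3.5971) + e^(−4.3165) = 1.0000 + 0.056264 + 0.039266 + 0.027403 + 0.013347 = 1.1363.

Z = 1.14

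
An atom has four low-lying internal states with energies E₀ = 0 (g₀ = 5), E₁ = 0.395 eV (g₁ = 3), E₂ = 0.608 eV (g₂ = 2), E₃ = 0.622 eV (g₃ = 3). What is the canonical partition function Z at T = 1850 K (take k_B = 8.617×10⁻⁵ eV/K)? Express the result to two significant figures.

Z = 5.4

k_BT = 8.617×10⁻⁵ × 1850 K = 0.1594 eV.
Eᵢ/kT = 0, 2.478, 3.814, 3.902.
Z = Σ gᵢe^(−Eᵢ/kT) = 5·e^(−0) + 3·e^(−2.478) + 2·e^(−3.814) + 3·e^(−3.902) = 5.000 + 0.2517 + 0.04412 + 0.06060 = 5.356.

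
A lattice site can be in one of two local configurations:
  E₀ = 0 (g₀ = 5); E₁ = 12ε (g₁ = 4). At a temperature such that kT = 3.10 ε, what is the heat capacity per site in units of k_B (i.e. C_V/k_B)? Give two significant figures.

Eᵢ/kT = 0, 3.871.
Z = Σ gᵢe^(−Eᵢ/kT) = 5·e^(−0) + 4·e^(−3.871) = 5.000 + 0.08335 = 5.083.
⟨E⟩ = 0.1968 ε, ⟨E²⟩ = 2.361 ε².
C_V/k_B = (⟨E²⟩ − ⟨E⟩²)/(kT)² = (2.361 − 0.03873)/9.610 = 0.24.

0.24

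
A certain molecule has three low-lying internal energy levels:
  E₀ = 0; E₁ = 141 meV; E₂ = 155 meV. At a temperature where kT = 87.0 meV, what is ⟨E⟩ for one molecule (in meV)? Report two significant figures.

Eᵢ/kT = 0, 1.621, 1.782.
Z = Σ e^(−Eᵢ/kT) = e^(−0) + e^(−1.621) + e^(−1.782) = 1.000 + 0.1977 + 0.1683 = 1.366.
⟨E⟩ = Σ Eᵢ e^(−Eᵢ/kT) / Z = (0·1.000 + 141·0.1977 + 155·0.1683) / 1.366 = 40 meV.

40 meV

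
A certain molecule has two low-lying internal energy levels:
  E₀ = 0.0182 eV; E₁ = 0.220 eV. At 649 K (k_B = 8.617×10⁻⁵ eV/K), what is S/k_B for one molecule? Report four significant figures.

0.1219

k_BT = 8.617×10⁻⁵ × 649 K = 0.0559243 eV.
Eᵢ/kT = 0.325440, 3.93389.
Z = Σ e^(−Eᵢ/kT) = e^(−0.325440) + e^(−3.93389) = 0.722210 + 0.0195674 = 0.741777.
⟨E⟩ = Σ EᵢPᵢ = 0.0235233 eV.
S/k_B = ln Z + ⟨E⟩/kT = ln(0.741777) + 0.0235233/0.0559243 = -0.298707 + 0.420628 = 0.1219.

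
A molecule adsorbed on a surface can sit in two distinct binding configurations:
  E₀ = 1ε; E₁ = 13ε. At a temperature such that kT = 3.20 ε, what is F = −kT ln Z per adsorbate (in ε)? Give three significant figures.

0.926 ε

Eᵢ/kT = 0.31250, 4.0625.
Z = Σ e^(−Eᵢ/kT) = e^(−0.31250) + e^(−4.0625) = 0.73162 + 0.017206 = 0.74883.
F = −kT ln Z = −3.20 × ln(0.74883) = −3.20 × -0.28924 = 0.926 ε.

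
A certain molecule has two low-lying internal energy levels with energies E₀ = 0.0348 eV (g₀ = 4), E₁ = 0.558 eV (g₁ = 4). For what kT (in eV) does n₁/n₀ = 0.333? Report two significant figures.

n₁/n₀ = (g₁/g₀) exp[−(E₁−E₀)/kT] = 0.333.
⇒ (E₁−E₀)/kT = ln((4/4)/0.333) = ln(3.003) = 1.100.
kT = 0.5232 eV / 1.100 = 0.48 eV.

0.48 eV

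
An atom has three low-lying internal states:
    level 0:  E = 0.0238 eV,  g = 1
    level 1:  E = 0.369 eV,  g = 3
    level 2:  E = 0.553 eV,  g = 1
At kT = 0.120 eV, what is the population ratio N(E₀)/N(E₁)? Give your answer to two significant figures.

5.9

n₀/n₁ = (g₀/g₁) exp[−(E₀−E₁)/kT] = (1/3) × exp(−(-0.3452 eV)/(0.120 eV)) = (1/3) × exp(2.877) = 5.9.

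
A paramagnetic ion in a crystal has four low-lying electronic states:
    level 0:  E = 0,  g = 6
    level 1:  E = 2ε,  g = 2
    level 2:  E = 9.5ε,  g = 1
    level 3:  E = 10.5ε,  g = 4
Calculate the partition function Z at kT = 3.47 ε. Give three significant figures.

Eᵢ/kT = 0, 0.57637, 2.7378, 3.0259.
Z = Σ gᵢe^(−Eᵢ/kT) = 6·e^(−0) + 2·e^(−0.57637) + 1·e^(−2.7378) + 4·e^(−3.0259) = 6.0000 + 1.1239 + 0.064713 + 0.19406 = 7.3827.

Z = 7.38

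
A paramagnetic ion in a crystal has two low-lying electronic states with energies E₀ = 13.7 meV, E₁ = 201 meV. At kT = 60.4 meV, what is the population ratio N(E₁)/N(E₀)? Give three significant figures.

0.0450

n₁/n₀ = exp[−(E₁−E₀)/kT] = exp(−(187.3 meV)/(60.4 meV)) = exp(-3.1010) = 0.0450.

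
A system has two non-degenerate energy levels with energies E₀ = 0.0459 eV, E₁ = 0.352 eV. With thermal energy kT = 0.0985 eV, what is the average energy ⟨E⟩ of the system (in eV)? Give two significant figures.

0.059 eV

Eᵢ/kT = 0.4660, 3.574.
Z = Σ e^(−Eᵢ/kT) = e^(−0.4660) + e^(−3.574) = 0.6275 + 0.02804 = 0.6555.
⟨E⟩ = Σ Eᵢ e^(−Eᵢ/kT) / Z = (0.0459·0.6275 + 0.352·0.02804) / 0.6555 = 0.059 eV.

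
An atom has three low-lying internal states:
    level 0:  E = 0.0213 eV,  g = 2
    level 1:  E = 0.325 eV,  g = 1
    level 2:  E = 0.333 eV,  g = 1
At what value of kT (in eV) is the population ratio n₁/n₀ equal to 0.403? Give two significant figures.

n₁/n₀ = (g₁/g₀) exp[−(E₁−E₀)/kT] = 0.403.
⇒ (E₁−E₀)/kT = ln((1/2)/0.403) = ln(1.241) = 0.2159.
kT = 0.3037 eV / 0.2159 = 1.4 eV.

1.4 eV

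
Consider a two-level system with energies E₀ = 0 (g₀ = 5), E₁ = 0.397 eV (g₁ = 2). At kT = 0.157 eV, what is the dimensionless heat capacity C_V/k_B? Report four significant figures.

0.1916

Eᵢ/kT = 0, 2.52866.
Z = Σ gᵢe^(−Eᵢ/kT) = 5·e^(−0) + 2·e^(−2.52866) = 5.00000 + 0.159532 = 5.15953.
⟨E⟩ = 0.0122752 eV, ⟨E²⟩ = 0.00487325 eV².
C_V/k_B = (⟨E²⟩ − ⟨E⟩²)/(kT)² = (0.00487325 − 0.000150681)/0.0246490 = 0.1916.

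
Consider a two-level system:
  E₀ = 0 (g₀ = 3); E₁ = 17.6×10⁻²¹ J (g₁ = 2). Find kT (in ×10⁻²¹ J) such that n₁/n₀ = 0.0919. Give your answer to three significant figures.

8.88 ×10⁻²¹ J

n₁/n₀ = (g₁/g₀) exp[−(E₁−E₀)/kT] = 0.0919.
⇒ (E₁−E₀)/kT = ln((2/3)/0.0919) = ln(7.2543) = 1.9816.
kT = 17.6 ×10⁻²¹ J / 1.9816 = 8.88 ×10⁻²¹ J.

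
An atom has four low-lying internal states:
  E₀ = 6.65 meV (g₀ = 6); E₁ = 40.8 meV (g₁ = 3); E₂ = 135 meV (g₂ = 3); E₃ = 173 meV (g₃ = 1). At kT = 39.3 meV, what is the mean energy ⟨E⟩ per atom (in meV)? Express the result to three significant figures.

Eᵢ/kT = 0.16921, 1.0382, 3.4351, 4.4020.
Z = Σ gᵢe^(−Eᵢ/kT) = 6·e^(−0.16921) + 3·e^(−1.0382) + 3·e^(−3.4351) + 1·e^(−4.4020) = 5.0660 + 1.0623 + 0.096667 + 0.012253 = 6.2372.
⟨E⟩ = Σ Eᵢ gᵢe^(−Eᵢ/kT) / Z = (6.65·5.0660 + 40.8·1.0623 + 135·0.096667 + 173·0.012253) / 6.2372 = 14.8 meV.

14.8 meV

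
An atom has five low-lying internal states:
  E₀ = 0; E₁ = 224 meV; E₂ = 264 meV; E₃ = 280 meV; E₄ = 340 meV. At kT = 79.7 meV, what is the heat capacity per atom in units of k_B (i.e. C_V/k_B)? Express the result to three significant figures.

1.16

Eᵢ/kT = 0, 2.8105, 3.3124, 3.5132, 4.2660.
Z = Σ e^(−Eᵢ/kT) = e^(−0) + e^(−2.8105) + e^(−3.3124) + e^(−3.5132) + e^(−4.2660) = 1.0000 + 0.060175 + 0.036429 + 0.029801 + 0.014038 = 1.1404.
⟨E⟩ = 31.755 meV, ⟨E²⟩ = 8345.7 meV².
C_V/k_B = (⟨E²⟩ − ⟨E⟩²)/(kT)² = (8345.7 − 1008.4)/6352.1 = 1.16.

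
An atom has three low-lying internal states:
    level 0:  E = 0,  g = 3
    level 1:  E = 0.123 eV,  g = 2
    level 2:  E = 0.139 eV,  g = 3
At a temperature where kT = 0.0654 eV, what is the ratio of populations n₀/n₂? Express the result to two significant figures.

8.4

n₀/n₂ = (g₀/g₂) exp[−(E₀−E₂)/kT] = (3/3) × exp(−(-0.139 eV)/(0.0654 eV)) = (3/3) × exp(2.125) = 8.4.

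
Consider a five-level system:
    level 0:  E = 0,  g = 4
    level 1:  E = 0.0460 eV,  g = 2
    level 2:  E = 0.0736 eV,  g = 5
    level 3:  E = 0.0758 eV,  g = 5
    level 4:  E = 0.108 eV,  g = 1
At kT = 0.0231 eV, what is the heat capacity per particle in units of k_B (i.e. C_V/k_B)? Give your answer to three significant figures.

Eᵢ/kT = 0, 1.9913, 3.1861, 3.2814, 4.6753.
Z = Σ gᵢe^(−Eᵢ/kT) = 4·e^(−0) + 2·e^(−1.9913) + 5·e^(−3.1861) + 5·e^(−3.2814) + 1·e^(−4.6753) = 4.0000 + 0.27304 + 0.20666 + 0.18788 + 0.0093227 = 4.6769.
⟨E⟩ = 0.0091980 eV, ⟨E²⟩ = 0.00061696 eV².
C_V/k_B = (⟨E²⟩ − ⟨E⟩²)/(kT)² = (0.00061696 − 0.000084603)/0.00053361 = 0.998.

0.998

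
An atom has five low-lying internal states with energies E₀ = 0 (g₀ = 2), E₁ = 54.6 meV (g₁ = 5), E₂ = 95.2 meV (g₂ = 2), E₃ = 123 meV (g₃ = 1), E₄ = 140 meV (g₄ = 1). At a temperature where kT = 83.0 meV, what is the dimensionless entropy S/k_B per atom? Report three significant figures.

Eᵢ/kT = 0, 0.65783, 1.1470, 1.4819, 1.6867.
Z = Σ gᵢe^(−Eᵢ/kT) = 2·e^(−0) + 5·e^(−0.65783) + 2·e^(−1.1470) + 1·e^(−1.4819) + 1·e^(−1.6867) = 2.0000 + 2.5899 + 0.63518 + 0.22721 + 0.18513 = 5.6374.
⟨E⟩ = Σ EᵢPᵢ = 45.365 meV.
S/k_B = ln Z + ⟨E⟩/kT = ln(5.6374) + 45.365/83.0 = 1.7294 + 0.54657 = 2.28.

2.28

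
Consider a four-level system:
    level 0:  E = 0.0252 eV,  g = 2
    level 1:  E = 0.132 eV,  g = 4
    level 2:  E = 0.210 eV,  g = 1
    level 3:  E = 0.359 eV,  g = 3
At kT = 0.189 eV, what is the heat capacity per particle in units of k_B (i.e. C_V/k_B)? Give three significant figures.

Eᵢ/kT = 0.13333, 0.69841, 1.1111, 1.8995.
Z = Σ gᵢe^(−Eᵢ/kT) = 2·e^(−0.13333) + 4·e^(−0.69841) + 1·e^(−1.1111) + 3·e^(−1.8995) = 1.7504 + 1.9895 + 0.32920 + 0.44893 = 4.5180.
⟨E⟩ = 0.11886 eV, ⟨E²⟩ = 0.023938 eV².
C_V/k_B = (⟨E²⟩ − ⟨E⟩²)/(kT)² = (0.023938 − 0.014128)/0.035721 = 0.275.

0.275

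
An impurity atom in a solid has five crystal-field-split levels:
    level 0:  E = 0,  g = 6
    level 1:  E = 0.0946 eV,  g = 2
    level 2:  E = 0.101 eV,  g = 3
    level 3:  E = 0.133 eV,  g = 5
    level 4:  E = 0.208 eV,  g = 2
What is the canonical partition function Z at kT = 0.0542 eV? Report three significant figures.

Z = 7.29

Eᵢ/kT = 0, 1.7454, 1.8635, 2.4539, 3.8376.
Z = Σ gᵢe^(−Eᵢ/kT) = 6·e^(−0) + 2·e^(−1.7454) + 3·e^(−1.8635) + 5·e^(−2.4539) + 2·e^(−3.8376) = 6.0000 + 0.34915 + 0.46539 + 0.42979 + 0.043090 = 7.2874.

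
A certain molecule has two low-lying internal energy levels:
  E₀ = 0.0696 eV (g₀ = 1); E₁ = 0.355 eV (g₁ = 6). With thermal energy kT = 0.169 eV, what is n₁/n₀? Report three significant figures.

1.11

n₁/n₀ = (g₁/g₀) exp[−(E₁−E₀)/kT] = (6/1) × exp(−(0.2854 eV)/(0.169 eV)) = (6/1) × exp(-1.6888) = 1.11.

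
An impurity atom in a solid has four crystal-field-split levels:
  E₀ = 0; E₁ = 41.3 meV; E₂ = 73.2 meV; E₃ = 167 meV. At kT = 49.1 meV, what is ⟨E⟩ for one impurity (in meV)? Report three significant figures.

Eᵢ/kT = 0, 0.84114, 1.4908, 3.4012.
Z = Σ e^(−Eᵢ/kT) = e^(−0) + e^(−0.84114) + e^(−1.4908) + e^(−3.4012) = 1.0000 + 0.43122 + 0.22519 + 0.033333 = 1.6897.
⟨E⟩ = Σ Eᵢ e^(−Eᵢ/kT) / Z = (0·1.0000 + 41.3·0.43122 + 73.2·0.22519 + 167·0.033333) / 1.6897 = 23.6 meV.

23.6 meV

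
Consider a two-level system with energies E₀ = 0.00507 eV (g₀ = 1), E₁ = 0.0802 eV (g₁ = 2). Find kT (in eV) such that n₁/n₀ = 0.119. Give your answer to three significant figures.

n₁/n₀ = (g₁/g₀) exp[−(E₁−E₀)/kT] = 0.119.
⇒ (E₁−E₀)/kT = ln((2/1)/0.119) = ln(16.807) = 2.8218.
kT = 0.07513 eV / 2.8218 = 0.0266 eV.

0.0266 eV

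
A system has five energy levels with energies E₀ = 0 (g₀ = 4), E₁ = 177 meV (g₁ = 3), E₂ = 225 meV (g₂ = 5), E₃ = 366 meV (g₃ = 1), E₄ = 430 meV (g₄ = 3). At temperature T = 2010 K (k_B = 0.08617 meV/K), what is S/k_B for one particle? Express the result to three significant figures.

2.47

k_BT = 0.08617 × 2010 K = 173.20 meV.
Eᵢ/kT = 0, 1.0219, 1.2991, 2.1132, 2.4827.
Z = Σ gᵢe^(−Eᵢ/kT) = 4·e^(−0) + 3·e^(−1.0219) + 5·e^(−1.2991) + 1·e^(−2.1132) + 3·e^(−2.4827) = 4.0000 + 1.0797 + 1.3639 + 0.12085 + 0.25055 = 6.8150.
⟨E⟩ = Σ EᵢPᵢ = 95.371 meV.
S/k_B = ln Z + ⟨E⟩/kT = ln(6.8150) + 95.371/173.20 = 1.9191 + 0.55064 = 2.47.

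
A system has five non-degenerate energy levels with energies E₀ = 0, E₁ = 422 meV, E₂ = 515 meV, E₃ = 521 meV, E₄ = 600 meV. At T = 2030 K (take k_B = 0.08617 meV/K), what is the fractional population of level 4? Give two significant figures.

0.026

k_BT = 0.08617 × 2030 K = 174.9 meV.
Eᵢ/kT = 0, 2.413, 2.945, 2.979, 3.431.
Z = Σ e^(−Eᵢ/kT) = e^(−0) + e^(−2.413) + e^(−2.945) + e^(−2.979) + e^(−3.431) = 1.000 + 0.08955 + 0.05260 + 0.05084 + 0.03235 = 1.225.
P₄ = e^(−E₄/kT) / Z = 0.03235/1.225 = 0.026.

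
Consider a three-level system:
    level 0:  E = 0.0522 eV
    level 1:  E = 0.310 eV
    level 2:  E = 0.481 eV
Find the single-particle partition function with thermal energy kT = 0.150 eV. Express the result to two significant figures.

Eᵢ/kT = 0.3480, 2.067, 3.207.
Z = Σ e^(−Eᵢ/kT) = e^(−0.3480) + e^(−2.067) + e^(−3.207) = 0.7061 + 0.1266 + 0.04048 = 0.8732.

Z = 0.87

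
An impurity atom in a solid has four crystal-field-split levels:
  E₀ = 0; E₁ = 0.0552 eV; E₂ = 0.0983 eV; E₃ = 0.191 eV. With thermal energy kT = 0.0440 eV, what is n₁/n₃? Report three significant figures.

n₁/n₃ = exp[−(E₁−E₃)/kT] = exp(−(-0.1358 eV)/(0.0440 eV)) = exp(3.0864) = 21.9.

21.9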